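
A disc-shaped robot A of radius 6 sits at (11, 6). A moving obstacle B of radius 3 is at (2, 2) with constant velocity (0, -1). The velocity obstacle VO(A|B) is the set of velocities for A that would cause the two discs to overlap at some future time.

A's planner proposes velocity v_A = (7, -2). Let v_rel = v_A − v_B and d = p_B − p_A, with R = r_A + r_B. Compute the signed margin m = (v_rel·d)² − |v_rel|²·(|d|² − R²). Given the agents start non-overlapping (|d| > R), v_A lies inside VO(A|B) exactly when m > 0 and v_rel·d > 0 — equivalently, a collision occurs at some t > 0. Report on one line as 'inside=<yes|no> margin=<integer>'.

d = (-9, -4),  |d|² = 97;  R = 6+3 = 9,  c = 97−9² = 16
v_rel = (7, -1),  |v_rel|² = 50;  v_rel·d = (7)·(-9) + (-1)·(-4) = -59
50·t² + 118·t + 16 = 0  ⇒  m = (-59)² − 50·16 = 2681
m = 2681 > 0,  v_rel·d = -59 < 0  ⇒  outside

inside=no margin=2681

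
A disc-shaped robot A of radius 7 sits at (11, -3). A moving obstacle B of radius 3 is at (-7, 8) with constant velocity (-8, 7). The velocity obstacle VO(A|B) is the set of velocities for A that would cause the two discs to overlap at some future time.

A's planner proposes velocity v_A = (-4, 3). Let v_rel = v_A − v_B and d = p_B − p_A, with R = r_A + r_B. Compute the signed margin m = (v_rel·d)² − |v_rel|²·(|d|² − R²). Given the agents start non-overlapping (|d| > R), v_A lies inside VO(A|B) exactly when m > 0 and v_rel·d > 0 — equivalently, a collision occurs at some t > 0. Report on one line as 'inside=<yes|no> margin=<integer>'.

d = (-18, 11),  |d|² = 445;  R = 7+3 = 10,  c = 445−10² = 345
v_rel = (4, -4),  |v_rel|² = 32;  v_rel·d = (4)·(-18) + (-4)·(11) = -116
32·t² + 232·t + 345 = 0  ⇒  m = (-116)² − 32·345 = 2416
m = 2416 > 0,  v_rel·d = -116 < 0  ⇒  outside

inside=no margin=2416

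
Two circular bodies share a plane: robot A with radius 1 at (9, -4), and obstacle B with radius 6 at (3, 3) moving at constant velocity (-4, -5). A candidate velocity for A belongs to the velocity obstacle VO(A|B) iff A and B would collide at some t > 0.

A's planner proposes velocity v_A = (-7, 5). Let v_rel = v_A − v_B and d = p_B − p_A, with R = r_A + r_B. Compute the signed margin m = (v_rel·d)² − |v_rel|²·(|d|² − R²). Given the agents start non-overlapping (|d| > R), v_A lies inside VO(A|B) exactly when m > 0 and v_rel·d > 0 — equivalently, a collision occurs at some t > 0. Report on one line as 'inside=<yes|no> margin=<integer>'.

d = (-6, 7),  |d|² = 85;  R = 1+6 = 7,  c = 85−7² = 36
v_rel = (-3, 10),  |v_rel|² = 109;  v_rel·d = (-3)·(-6) + (10)·(7) = 88
109·t² − 176·t + 36 = 0  ⇒  m = 88² − 109·36 = 3820
m = 3820 > 0,  v_rel·d = 88 > 0  ⇒  inside

inside=yes margin=3820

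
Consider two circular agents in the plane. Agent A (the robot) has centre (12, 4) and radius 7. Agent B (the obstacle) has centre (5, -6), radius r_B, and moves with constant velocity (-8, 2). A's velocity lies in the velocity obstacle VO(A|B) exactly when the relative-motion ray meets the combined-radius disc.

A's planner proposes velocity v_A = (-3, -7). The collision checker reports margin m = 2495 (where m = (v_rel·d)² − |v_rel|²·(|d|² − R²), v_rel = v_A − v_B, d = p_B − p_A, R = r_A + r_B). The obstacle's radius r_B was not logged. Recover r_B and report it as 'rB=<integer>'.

m = 2495
d = (-7, -10);  v_rel = (5, -9),  |v_rel|² = 106
v_rel×d = (5)·(-10) − (-9)·(-7) = -113
since m = R²·106 − (-113)²:  R² = (12769 + 2495) / 106 = 144
R = √144 = 12  ⇒  r_B = 12 − 7 = 5

rB=5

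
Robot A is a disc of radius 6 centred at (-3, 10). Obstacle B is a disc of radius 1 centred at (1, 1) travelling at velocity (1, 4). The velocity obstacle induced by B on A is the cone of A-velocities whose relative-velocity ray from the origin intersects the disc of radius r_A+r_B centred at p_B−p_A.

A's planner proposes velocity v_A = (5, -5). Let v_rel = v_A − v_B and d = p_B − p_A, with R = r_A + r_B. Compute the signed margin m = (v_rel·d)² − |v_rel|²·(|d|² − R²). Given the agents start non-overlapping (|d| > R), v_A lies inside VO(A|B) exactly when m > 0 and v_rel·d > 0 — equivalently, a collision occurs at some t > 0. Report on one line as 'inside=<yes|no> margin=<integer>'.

d = (4, -9),  |d|² = 97;  R = 6+1 = 7,  c = 97−7² = 48
v_rel = (4, -9),  |v_rel|² = 97;  v_rel·d = (4)·(4) + (-9)·(-9) = 97
97·t² − 194·t + 48 = 0  ⇒  m = 97² − 97·48 = 4753
m = 4753 > 0,  v_rel·d = 97 > 0  ⇒  inside

inside=yes margin=4753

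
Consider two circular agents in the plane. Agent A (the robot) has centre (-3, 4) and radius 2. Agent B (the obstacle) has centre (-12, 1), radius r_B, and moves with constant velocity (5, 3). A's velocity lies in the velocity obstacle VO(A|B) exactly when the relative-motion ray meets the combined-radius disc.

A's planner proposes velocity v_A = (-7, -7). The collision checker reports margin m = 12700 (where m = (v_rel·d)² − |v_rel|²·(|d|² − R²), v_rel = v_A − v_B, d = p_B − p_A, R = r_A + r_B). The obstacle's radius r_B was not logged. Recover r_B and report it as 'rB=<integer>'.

m = 12700
d = (-9, -3);  v_rel = (-12, -10),  |v_rel|² = 244
v_rel×d = (-12)·(-3) − (-10)·(-9) = -54
since m = R²·244 − (-54)²:  R² = (2916 + 12700) / 244 = 64
R = √64 = 8  ⇒  r_B = 8 − 2 = 6

rB=6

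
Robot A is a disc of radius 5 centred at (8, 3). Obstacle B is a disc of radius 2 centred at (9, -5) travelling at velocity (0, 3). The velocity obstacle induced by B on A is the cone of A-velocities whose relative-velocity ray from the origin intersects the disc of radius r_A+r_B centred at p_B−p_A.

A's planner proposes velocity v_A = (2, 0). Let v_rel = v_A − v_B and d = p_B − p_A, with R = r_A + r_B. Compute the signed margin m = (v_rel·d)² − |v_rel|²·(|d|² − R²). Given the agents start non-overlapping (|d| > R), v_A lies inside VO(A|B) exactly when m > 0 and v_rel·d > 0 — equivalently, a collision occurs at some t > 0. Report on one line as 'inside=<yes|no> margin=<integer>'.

d = (1, -8),  |d|² = 65;  R = 5+2 = 7,  c = 65−7² = 16
v_rel = (2, -3),  |v_rel|² = 13;  v_rel·d = (2)·(1) + (-3)·(-8) = 26
13·t² − 52·t + 16 = 0  ⇒  m = 26² − 13·16 = 468
m = 468 > 0,  v_rel·d = 26 > 0  ⇒  inside

inside=yes margin=468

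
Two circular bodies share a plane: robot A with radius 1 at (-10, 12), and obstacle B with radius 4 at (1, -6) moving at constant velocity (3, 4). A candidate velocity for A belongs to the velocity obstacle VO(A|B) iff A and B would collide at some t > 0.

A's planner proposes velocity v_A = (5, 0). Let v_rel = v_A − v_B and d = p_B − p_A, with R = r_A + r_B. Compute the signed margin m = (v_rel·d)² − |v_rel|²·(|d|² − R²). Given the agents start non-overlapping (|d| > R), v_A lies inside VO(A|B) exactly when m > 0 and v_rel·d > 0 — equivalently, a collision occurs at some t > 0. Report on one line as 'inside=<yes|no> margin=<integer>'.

d = (11, -18),  |d|² = 445;  R = 1+4 = 5,  c = 445−5² = 420
v_rel = (2, -4),  |v_rel|² = 20;  v_rel·d = (2)·(11) + (-4)·(-18) = 94
20·t² − 188·t + 420 = 0  ⇒  m = 94² − 20·420 = 436
m = 436 > 0,  v_rel·d = 94 > 0  ⇒  inside

inside=yes margin=436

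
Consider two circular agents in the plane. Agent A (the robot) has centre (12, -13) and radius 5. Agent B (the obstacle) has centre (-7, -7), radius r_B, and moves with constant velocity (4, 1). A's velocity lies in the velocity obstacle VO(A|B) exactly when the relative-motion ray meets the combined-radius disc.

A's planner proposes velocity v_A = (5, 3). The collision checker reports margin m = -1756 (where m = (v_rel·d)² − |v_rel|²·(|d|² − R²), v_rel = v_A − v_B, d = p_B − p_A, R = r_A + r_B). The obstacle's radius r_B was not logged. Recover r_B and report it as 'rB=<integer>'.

m = -1756
d = (-19, 6);  v_rel = (1, 2),  |v_rel|² = 5
v_rel×d = (1)·(6) − (2)·(-19) = 44
since m = R²·5 − 44²:  R² = (1936 + -1756) / 5 = 36
R = √36 = 6  ⇒  r_B = 6 − 5 = 1

rB=1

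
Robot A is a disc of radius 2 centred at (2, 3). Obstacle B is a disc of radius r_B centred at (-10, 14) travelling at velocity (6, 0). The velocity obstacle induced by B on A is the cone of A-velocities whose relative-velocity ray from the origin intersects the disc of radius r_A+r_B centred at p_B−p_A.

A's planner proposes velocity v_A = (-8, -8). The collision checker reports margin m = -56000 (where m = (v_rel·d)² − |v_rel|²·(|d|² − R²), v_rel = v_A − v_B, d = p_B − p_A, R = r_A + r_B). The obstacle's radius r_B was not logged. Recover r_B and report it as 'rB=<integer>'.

m = -56000
d = (-12, 11);  v_rel = (-14, -8),  |v_rel|² = 260
v_rel×d = (-14)·(11) − (-8)·(-12) = -250
since m = R²·260 − (-250)²:  R² = (62500 + -56000) / 260 = 25
R = √25 = 5  ⇒  r_B = 5 − 2 = 3

rB=3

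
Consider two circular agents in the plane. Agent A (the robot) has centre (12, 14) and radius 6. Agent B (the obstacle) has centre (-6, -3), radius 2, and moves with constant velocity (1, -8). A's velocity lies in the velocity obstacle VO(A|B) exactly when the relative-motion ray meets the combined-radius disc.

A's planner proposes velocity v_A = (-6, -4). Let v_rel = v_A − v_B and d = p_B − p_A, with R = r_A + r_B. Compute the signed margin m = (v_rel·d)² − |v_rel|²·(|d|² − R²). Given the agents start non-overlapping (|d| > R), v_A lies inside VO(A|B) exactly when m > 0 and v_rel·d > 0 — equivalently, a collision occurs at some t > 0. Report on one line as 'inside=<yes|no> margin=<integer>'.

d = (-18, -17),  |d|² = 613;  R = 6+2 = 8,  c = 613−8² = 549
v_rel = (-7, 4),  |v_rel|² = 65;  v_rel·d = (-7)·(-18) + (4)·(-17) = 58
65·t² − 116·t + 549 = 0  ⇒  m = 58² − 65·549 = -32321
m = -32321 < 0,  v_rel·d = 58 > 0  ⇒  outside

inside=no margin=-32321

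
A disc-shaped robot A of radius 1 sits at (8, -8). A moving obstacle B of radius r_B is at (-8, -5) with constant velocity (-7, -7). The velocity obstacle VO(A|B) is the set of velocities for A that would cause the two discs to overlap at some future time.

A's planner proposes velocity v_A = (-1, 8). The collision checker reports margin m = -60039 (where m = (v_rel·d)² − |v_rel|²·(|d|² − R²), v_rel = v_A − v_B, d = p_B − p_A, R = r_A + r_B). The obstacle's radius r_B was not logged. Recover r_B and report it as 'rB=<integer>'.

m = -60039
d = (-16, 3);  v_rel = (6, 15),  |v_rel|² = 261
v_rel×d = (6)·(3) − (15)·(-16) = 258
since m = R²·261 − 258²:  R² = (66564 + -60039) / 261 = 25
R = √25 = 5  ⇒  r_B = 5 − 1 = 4

rB=4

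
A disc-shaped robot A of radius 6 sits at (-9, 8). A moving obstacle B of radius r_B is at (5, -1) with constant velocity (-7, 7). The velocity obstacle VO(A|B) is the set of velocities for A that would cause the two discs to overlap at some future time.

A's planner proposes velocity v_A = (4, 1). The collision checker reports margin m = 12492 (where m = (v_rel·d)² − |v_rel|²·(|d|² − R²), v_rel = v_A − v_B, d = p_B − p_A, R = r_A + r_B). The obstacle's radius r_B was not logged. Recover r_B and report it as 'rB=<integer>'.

m = 12492
d = (14, -9);  v_rel = (11, -6),  |v_rel|² = 157
v_rel×d = (11)·(-9) − (-6)·(14) = -15
since m = R²·157 − (-15)²:  R² = (225 + 12492) / 157 = 81
R = √81 = 9  ⇒  r_B = 9 − 6 = 3

rB=3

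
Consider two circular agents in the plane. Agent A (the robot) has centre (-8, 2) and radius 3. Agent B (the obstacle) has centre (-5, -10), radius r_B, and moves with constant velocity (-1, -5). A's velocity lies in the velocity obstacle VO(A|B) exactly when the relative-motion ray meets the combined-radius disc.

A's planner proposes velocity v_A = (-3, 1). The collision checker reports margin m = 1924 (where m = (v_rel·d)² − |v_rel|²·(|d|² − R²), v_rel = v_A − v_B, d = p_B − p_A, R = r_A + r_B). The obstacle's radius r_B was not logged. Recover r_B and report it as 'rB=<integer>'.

m = 1924
d = (3, -12);  v_rel = (-2, 6),  |v_rel|² = 40
v_rel×d = (-2)·(-12) − (6)·(3) = 6
since m = R²·40 − 6²:  R² = (36 + 1924) / 40 = 49
R = √49 = 7  ⇒  r_B = 7 − 3 = 4

rB=4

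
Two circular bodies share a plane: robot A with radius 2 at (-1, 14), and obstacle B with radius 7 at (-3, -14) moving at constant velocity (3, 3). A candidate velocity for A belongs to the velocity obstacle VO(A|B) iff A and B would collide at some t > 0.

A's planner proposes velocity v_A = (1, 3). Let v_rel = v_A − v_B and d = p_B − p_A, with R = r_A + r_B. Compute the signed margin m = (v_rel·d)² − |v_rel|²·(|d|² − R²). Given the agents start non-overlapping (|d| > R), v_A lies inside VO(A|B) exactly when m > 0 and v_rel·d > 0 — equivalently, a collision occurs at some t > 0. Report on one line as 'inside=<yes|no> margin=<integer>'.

d = (-2, -28),  |d|² = 788;  R = 2+7 = 9,  c = 788−9² = 707
v_rel = (-2, 0),  |v_rel|² = 4;  v_rel·d = (-2)·(-2) + (0)·(-28) = 4
4·t² − 8·t + 707 = 0  ⇒  m = 4² − 4·707 = -2812
m = -2812 < 0,  v_rel·d = 4 > 0  ⇒  outside

inside=no margin=-2812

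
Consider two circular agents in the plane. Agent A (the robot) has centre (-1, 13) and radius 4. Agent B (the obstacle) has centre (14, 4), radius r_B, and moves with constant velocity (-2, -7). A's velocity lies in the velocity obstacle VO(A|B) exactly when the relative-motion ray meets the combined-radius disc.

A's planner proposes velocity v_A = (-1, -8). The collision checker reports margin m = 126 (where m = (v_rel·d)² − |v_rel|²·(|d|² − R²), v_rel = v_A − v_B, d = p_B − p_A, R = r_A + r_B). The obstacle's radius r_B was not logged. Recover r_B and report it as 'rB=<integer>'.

m = 126
d = (15, -9);  v_rel = (1, -1),  |v_rel|² = 2
v_rel×d = (1)·(-9) − (-1)·(15) = 6
since m = R²·2 − 6²:  R² = (36 + 126) / 2 = 81
R = √81 = 9  ⇒  r_B = 9 − 4 = 5

rB=5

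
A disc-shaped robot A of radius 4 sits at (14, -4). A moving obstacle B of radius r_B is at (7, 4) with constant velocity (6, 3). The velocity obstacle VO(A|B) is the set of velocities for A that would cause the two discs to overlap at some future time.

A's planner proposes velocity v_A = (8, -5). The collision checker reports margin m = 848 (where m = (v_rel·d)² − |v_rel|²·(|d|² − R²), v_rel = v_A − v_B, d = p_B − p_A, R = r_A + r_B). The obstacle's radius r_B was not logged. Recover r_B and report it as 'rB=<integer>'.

m = 848
d = (-7, 8);  v_rel = (2, -8),  |v_rel|² = 68
v_rel×d = (2)·(8) − (-8)·(-7) = -40
since m = R²·68 − (-40)²:  R² = (1600 + 848) / 68 = 36
R = √36 = 6  ⇒  r_B = 6 − 4 = 2

rB=2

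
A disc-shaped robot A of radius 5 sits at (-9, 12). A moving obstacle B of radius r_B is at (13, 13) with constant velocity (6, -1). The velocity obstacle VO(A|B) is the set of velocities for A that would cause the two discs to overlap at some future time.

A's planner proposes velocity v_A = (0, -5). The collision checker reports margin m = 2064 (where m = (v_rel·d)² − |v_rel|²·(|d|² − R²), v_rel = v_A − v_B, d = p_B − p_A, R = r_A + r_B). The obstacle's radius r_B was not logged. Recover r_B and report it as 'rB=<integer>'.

m = 2064
d = (22, 1);  v_rel = (-6, -4),  |v_rel|² = 52
v_rel×d = (-6)·(1) − (-4)·(22) = 82
since m = R²·52 − 82²:  R² = (6724 + 2064) / 52 = 169
R = √169 = 13  ⇒  r_B = 13 − 5 = 8

rB=8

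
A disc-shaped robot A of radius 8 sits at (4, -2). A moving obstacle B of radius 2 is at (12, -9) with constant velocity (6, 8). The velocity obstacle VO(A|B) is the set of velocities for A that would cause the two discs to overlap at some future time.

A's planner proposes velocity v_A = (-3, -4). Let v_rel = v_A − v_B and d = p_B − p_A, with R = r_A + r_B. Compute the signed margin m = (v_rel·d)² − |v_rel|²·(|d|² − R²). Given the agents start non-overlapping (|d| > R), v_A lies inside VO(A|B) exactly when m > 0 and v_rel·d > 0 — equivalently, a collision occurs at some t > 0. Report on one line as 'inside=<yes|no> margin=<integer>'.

d = (8, -7),  |d|² = 113;  R = 8+2 = 10,  c = 113−10² = 13
v_rel = (-9, -12),  |v_rel|² = 225;  v_rel·d = (-9)·(8) + (-12)·(-7) = 12
225·t² − 24·t + 13 = 0  ⇒  m = 12² − 225·13 = -2781
m = -2781 < 0,  v_rel·d = 12 > 0  ⇒  outside

inside=no margin=-2781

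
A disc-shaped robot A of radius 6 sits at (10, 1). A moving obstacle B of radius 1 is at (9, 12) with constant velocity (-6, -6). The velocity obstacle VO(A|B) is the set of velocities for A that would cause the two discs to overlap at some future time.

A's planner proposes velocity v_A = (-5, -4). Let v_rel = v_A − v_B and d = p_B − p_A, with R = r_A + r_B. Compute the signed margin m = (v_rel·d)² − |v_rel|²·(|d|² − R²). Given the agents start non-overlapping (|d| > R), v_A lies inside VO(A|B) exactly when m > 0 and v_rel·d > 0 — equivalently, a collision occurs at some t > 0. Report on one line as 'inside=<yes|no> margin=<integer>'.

d = (-1, 11),  |d|² = 122;  R = 6+1 = 7,  c = 122−7² = 73
v_rel = (1, 2),  |v_rel|² = 5;  v_rel·d = (1)·(-1) + (2)·(11) = 21
5·t² − 42·t + 73 = 0  ⇒  m = 21² − 5·73 = 76
m = 76 > 0,  v_rel·d = 21 > 0  ⇒  inside

inside=yes margin=76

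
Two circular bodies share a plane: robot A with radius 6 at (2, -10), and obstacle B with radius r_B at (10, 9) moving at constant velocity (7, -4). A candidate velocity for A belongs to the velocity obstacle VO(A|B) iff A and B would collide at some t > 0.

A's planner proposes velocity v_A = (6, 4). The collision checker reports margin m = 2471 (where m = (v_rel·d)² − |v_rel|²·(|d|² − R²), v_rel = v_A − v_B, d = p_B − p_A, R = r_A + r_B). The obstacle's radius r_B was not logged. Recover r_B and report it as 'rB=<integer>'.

m = 2471
d = (8, 19);  v_rel = (-1, 8),  |v_rel|² = 65
v_rel×d = (-1)·(19) − (8)·(8) = -83
since m = R²·65 − (-83)²:  R² = (6889 + 2471) / 65 = 144
R = √144 = 12  ⇒  r_B = 12 − 6 = 6

rB=6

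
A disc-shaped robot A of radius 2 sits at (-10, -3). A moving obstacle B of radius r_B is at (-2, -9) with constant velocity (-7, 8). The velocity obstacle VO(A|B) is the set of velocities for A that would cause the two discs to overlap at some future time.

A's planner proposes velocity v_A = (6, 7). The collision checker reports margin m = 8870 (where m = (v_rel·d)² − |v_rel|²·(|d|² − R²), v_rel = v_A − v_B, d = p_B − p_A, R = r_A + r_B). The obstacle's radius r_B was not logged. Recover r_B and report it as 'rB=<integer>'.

m = 8870
d = (8, -6);  v_rel = (13, -1),  |v_rel|² = 170
v_rel×d = (13)·(-6) − (-1)·(8) = -70
since m = R²·170 − (-70)²:  R² = (4900 + 8870) / 170 = 81
R = √81 = 9  ⇒  r_B = 9 − 2 = 7

rB=7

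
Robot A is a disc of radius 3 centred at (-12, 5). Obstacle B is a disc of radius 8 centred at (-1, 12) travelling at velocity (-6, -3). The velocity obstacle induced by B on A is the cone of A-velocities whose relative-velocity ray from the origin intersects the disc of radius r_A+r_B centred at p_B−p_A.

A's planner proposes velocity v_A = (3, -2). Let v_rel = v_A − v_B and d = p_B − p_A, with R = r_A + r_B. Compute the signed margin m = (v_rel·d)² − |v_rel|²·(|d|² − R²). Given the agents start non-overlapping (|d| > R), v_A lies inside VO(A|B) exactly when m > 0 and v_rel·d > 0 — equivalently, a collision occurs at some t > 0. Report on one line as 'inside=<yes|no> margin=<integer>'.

d = (11, 7),  |d|² = 170;  R = 3+8 = 11,  c = 170−11² = 49
v_rel = (9, 1),  |v_rel|² = 82;  v_rel·d = (9)·(11) + (1)·(7) = 106
82·t² − 212·t + 49 = 0  ⇒  m = 106² − 82·49 = 7218
m = 7218 > 0,  v_rel·d = 106 > 0  ⇒  inside

inside=yes margin=7218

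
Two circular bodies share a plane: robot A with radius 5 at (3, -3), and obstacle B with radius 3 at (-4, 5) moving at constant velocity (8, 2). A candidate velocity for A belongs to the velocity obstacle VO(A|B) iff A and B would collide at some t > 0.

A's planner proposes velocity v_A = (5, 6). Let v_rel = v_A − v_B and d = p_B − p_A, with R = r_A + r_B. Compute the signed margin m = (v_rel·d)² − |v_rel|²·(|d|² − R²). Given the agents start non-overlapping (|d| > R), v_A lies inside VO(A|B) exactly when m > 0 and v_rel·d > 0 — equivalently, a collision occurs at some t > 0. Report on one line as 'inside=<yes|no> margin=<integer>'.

d = (-7, 8),  |d|² = 113;  R = 5+3 = 8,  c = 113−8² = 49
v_rel = (-3, 4),  |v_rel|² = 25;  v_rel·d = (-3)·(-7) + (4)·(8) = 53
25·t² − 106·t + 49 = 0  ⇒  m = 53² − 25·49 = 1584
m = 1584 > 0,  v_rel·d = 53 > 0  ⇒  inside

inside=yes margin=1584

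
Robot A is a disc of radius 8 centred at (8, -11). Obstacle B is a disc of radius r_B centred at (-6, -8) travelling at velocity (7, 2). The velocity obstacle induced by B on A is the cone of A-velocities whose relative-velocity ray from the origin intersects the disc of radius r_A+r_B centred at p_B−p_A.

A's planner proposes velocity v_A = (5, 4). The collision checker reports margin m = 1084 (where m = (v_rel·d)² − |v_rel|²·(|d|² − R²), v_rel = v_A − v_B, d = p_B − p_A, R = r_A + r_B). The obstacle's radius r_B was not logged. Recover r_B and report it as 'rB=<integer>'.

m = 1084
d = (-14, 3);  v_rel = (-2, 2),  |v_rel|² = 8
v_rel×d = (-2)·(3) − (2)·(-14) = 22
since m = R²·8 − 22²:  R² = (484 + 1084) / 8 = 196
R = √196 = 14  ⇒  r_B = 14 − 8 = 6

rB=6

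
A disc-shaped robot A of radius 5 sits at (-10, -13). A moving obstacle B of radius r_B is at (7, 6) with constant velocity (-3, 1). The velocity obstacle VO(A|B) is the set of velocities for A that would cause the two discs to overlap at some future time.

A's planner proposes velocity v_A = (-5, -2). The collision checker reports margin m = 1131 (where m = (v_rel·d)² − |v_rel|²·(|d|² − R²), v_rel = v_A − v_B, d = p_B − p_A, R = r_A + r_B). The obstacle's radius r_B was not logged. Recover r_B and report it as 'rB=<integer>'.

m = 1131
d = (17, 19);  v_rel = (-2, -3),  |v_rel|² = 13
v_rel×d = (-2)·(19) − (-3)·(17) = 13
since m = R²·13 − 13²:  R² = (169 + 1131) / 13 = 100
R = √100 = 10  ⇒  r_B = 10 − 5 = 5

rB=5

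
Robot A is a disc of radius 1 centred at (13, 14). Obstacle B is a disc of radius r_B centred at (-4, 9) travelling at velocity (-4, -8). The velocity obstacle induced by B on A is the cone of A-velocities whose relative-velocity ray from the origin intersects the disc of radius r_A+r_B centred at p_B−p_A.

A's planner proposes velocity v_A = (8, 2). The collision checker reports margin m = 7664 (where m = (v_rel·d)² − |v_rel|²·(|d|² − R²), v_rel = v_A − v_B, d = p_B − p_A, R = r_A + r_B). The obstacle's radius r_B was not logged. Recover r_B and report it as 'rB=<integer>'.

m = 7664
d = (-17, -5);  v_rel = (12, 10),  |v_rel|² = 244
v_rel×d = (12)·(-5) − (10)·(-17) = 110
since m = R²·244 − 110²:  R² = (12100 + 7664) / 244 = 81
R = √81 = 9  ⇒  r_B = 9 − 1 = 8

rB=8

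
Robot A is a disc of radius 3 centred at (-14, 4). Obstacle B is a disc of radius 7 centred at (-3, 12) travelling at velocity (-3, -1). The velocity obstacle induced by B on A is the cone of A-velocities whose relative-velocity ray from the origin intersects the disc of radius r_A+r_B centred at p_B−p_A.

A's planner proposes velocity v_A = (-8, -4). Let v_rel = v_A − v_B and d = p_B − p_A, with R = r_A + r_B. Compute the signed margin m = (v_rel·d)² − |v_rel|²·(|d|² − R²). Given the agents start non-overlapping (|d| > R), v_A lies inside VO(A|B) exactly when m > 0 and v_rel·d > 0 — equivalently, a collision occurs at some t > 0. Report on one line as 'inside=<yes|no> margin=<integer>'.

d = (11, 8),  |d|² = 185;  R = 3+7 = 10,  c = 185−10² = 85
v_rel = (-5, -3),  |v_rel|² = 34;  v_rel·d = (-5)·(11) + (-3)·(8) = -79
34·t² + 158·t + 85 = 0  ⇒  m = (-79)² − 34·85 = 3351
m = 3351 > 0,  v_rel·d = -79 < 0  ⇒  outside

inside=no margin=3351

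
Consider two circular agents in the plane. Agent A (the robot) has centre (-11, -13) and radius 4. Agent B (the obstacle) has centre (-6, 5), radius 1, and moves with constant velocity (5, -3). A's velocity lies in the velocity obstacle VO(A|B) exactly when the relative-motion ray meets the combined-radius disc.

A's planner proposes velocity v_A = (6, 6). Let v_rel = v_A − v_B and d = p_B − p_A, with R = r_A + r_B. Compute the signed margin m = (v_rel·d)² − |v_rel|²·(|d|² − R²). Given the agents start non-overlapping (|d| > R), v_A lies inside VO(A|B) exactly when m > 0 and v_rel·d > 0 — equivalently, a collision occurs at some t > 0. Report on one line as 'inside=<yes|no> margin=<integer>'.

d = (5, 18),  |d|² = 349;  R = 4+1 = 5,  c = 349−5² = 324
v_rel = (1, 9),  |v_rel|² = 82;  v_rel·d = (1)·(5) + (9)·(18) = 167
82·t² − 334·t + 324 = 0  ⇒  m = 167² − 82·324 = 1321
m = 1321 > 0,  v_rel·d = 167 > 0  ⇒  inside

inside=yes margin=1321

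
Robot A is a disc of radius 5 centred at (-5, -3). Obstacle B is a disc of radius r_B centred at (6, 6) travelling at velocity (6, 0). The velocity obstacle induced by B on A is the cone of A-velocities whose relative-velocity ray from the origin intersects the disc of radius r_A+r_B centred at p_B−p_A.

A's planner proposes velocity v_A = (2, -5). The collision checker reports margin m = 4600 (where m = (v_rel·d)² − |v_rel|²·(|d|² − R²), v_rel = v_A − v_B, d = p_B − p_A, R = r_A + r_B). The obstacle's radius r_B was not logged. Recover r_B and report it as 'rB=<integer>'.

m = 4600
d = (11, 9);  v_rel = (-4, -5),  |v_rel|² = 41
v_rel×d = (-4)·(9) − (-5)·(11) = 19
since m = R²·41 − 19²:  R² = (361 + 4600) / 41 = 121
R = √121 = 11  ⇒  r_B = 11 − 5 = 6

rB=6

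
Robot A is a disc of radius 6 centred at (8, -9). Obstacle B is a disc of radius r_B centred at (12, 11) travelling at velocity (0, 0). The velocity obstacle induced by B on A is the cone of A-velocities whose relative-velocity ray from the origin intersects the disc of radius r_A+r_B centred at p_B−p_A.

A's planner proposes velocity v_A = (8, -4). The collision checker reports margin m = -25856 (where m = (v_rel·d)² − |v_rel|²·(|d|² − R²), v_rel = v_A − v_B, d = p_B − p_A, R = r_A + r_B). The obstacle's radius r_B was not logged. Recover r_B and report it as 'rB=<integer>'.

m = -25856
d = (4, 20);  v_rel = (8, -4),  |v_rel|² = 80
v_rel×d = (8)·(20) − (-4)·(4) = 176
since m = R²·80 − 176²:  R² = (30976 + -25856) / 80 = 64
R = √64 = 8  ⇒  r_B = 8 − 6 = 2

rB=2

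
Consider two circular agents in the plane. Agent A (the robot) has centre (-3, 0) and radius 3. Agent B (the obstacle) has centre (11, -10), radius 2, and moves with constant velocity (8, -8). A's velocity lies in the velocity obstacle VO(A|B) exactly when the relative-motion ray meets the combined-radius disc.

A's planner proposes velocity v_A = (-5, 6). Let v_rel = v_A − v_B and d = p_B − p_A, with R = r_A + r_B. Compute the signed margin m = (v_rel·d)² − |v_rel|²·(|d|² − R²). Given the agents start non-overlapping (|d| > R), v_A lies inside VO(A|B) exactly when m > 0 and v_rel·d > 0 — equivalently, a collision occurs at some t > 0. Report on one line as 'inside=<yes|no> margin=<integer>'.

d = (14, -10),  |d|² = 296;  R = 3+2 = 5,  c = 296−5² = 271
v_rel = (-13, 14),  |v_rel|² = 365;  v_rel·d = (-13)·(14) + (14)·(-10) = -322
365·t² + 644·t + 271 = 0  ⇒  m = (-322)² − 365·271 = 4769
m = 4769 > 0,  v_rel·d = -322 < 0  ⇒  outside

inside=no margin=4769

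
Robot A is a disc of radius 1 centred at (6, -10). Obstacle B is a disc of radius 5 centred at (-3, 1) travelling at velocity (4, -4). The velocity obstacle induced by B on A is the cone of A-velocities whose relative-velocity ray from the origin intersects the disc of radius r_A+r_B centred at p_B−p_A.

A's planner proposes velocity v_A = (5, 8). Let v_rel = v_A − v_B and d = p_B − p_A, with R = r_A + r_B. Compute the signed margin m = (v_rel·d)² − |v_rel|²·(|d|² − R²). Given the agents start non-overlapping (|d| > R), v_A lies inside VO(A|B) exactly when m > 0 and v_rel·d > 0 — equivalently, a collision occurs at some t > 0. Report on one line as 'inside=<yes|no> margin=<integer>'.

d = (-9, 11),  |d|² = 202;  R = 1+5 = 6,  c = 202−6² = 166
v_rel = (1, 12),  |v_rel|² = 145;  v_rel·d = (1)·(-9) + (12)·(11) = 123
145·t² − 246·t + 166 = 0  ⇒  m = 123² − 145·166 = -8941
m = -8941 < 0,  v_rel·d = 123 > 0  ⇒  outside

inside=no margin=-8941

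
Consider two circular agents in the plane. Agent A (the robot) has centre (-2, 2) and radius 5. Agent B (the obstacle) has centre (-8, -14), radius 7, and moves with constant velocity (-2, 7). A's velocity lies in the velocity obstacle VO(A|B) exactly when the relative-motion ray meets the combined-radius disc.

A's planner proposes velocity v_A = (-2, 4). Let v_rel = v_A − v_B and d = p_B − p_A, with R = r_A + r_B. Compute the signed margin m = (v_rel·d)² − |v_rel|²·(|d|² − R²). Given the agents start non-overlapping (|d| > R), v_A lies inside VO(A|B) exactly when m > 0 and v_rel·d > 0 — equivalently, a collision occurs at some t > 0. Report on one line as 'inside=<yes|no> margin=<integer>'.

d = (-6, -16),  |d|² = 292;  R = 5+7 = 12,  c = 292−12² = 148
v_rel = (0, -3),  |v_rel|² = 9;  v_rel·d = (0)·(-6) + (-3)·(-16) = 48
9·t² − 96·t + 148 = 0  ⇒  m = 48² − 9·148 = 972
m = 972 > 0,  v_rel·d = 48 > 0  ⇒  inside

inside=yes margin=972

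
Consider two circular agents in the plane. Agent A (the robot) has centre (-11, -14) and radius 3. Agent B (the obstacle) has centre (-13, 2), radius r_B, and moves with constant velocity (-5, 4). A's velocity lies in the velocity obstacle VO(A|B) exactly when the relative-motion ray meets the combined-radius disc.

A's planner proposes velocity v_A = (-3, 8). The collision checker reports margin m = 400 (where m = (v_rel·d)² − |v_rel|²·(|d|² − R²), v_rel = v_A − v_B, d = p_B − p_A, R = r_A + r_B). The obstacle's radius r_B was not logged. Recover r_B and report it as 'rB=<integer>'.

m = 400
d = (-2, 16);  v_rel = (2, 4),  |v_rel|² = 20
v_rel×d = (2)·(16) − (4)·(-2) = 40
since m = R²·20 − 40²:  R² = (1600 + 400) / 20 = 100
R = √100 = 10  ⇒  r_B = 10 − 3 = 7

rB=7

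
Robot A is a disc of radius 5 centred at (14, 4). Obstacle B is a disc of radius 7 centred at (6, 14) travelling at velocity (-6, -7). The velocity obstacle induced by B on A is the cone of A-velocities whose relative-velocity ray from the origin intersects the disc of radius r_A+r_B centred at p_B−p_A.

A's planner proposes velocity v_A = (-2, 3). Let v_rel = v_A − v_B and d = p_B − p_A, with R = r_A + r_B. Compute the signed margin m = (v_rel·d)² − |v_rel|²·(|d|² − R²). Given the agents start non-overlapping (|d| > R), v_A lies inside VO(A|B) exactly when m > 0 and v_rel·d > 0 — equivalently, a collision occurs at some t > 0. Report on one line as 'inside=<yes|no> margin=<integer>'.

d = (-8, 10),  |d|² = 164;  R = 5+7 = 12,  c = 164−12² = 20
v_rel = (4, 10),  |v_rel|² = 116;  v_rel·d = (4)·(-8) + (10)·(10) = 68
116·t² − 136·t + 20 = 0  ⇒  m = 68² − 116·20 = 2304
m = 2304 > 0,  v_rel·d = 68 > 0  ⇒  inside

inside=yes margin=2304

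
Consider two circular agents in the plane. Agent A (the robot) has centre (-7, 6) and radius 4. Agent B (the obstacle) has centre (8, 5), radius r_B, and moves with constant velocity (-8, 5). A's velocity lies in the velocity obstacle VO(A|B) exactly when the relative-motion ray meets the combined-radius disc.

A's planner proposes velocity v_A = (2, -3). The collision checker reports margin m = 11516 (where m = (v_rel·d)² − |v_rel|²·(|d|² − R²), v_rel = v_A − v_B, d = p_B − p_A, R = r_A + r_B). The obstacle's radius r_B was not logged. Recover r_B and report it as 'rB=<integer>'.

m = 11516
d = (15, -1);  v_rel = (10, -8),  |v_rel|² = 164
v_rel×d = (10)·(-1) − (-8)·(15) = 110
since m = R²·164 − 110²:  R² = (12100 + 11516) / 164 = 144
R = √144 = 12  ⇒  r_B = 12 − 4 = 8

rB=8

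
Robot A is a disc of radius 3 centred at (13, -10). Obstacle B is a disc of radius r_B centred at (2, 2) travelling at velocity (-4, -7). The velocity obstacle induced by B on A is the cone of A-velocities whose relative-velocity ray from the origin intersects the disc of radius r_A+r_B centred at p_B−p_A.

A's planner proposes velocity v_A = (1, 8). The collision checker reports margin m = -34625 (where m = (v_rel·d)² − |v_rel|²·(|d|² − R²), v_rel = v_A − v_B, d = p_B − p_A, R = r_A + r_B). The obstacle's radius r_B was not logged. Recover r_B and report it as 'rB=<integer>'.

m = -34625
d = (-11, 12);  v_rel = (5, 15),  |v_rel|² = 250
v_rel×d = (5)·(12) − (15)·(-11) = 225
since m = R²·250 − 225²:  R² = (50625 + -34625) / 250 = 64
R = √64 = 8  ⇒  r_B = 8 − 3 = 5

rB=5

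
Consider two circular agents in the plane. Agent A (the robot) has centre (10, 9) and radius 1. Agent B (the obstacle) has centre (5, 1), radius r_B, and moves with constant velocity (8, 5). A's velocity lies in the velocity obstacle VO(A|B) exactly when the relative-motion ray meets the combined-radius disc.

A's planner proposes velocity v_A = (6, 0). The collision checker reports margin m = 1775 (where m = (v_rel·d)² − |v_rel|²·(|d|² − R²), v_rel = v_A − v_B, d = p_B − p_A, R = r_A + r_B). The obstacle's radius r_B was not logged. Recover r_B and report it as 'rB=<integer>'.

m = 1775
d = (-5, -8);  v_rel = (-2, -5),  |v_rel|² = 29
v_rel×d = (-2)·(-8) − (-5)·(-5) = -9
since m = R²·29 − (-9)²:  R² = (81 + 1775) / 29 = 64
R = √64 = 8  ⇒  r_B = 8 − 1 = 7

rB=7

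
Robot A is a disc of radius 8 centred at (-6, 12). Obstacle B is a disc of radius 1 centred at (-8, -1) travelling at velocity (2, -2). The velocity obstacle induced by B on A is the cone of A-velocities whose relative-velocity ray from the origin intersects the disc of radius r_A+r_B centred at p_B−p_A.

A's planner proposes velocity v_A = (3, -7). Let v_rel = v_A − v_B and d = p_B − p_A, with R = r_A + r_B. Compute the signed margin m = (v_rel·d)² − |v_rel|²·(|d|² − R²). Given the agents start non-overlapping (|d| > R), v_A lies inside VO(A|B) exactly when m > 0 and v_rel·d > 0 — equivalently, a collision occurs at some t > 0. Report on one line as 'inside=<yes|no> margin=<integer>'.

d = (-2, -13),  |d|² = 173;  R = 8+1 = 9,  c = 173−9² = 92
v_rel = (1, -5),  |v_rel|² = 26;  v_rel·d = (1)·(-2) + (-5)·(-13) = 63
26·t² − 126·t + 92 = 0  ⇒  m = 63² − 26·92 = 1577
m = 1577 > 0,  v_rel·d = 63 > 0  ⇒  inside

inside=yes margin=1577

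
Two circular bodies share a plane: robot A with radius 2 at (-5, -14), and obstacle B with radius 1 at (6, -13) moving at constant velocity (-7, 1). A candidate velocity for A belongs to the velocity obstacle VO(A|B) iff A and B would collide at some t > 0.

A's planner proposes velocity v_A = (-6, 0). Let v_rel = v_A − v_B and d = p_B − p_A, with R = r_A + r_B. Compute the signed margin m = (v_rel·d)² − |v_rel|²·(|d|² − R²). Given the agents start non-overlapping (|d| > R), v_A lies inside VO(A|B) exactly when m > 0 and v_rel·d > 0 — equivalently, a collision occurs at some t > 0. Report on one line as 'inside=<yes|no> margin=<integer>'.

d = (11, 1),  |d|² = 122;  R = 2+1 = 3,  c = 122−3² = 113
v_rel = (1, -1),  |v_rel|² = 2;  v_rel·d = (1)·(11) + (-1)·(1) = 10
2·t² − 20·t + 113 = 0  ⇒  m = 10² − 2·113 = -126
m = -126 < 0,  v_rel·d = 10 > 0  ⇒  outside

inside=no margin=-126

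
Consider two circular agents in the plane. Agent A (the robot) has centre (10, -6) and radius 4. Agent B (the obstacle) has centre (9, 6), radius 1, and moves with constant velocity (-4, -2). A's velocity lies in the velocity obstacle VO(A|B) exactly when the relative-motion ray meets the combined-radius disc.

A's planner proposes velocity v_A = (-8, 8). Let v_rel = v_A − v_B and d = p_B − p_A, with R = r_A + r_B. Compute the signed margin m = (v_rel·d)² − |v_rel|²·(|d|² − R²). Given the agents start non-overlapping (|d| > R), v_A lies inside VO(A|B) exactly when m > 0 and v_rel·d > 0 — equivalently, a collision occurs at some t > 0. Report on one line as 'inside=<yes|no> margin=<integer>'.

d = (-1, 12),  |d|² = 145;  R = 4+1 = 5,  c = 145−5² = 120
v_rel = (-4, 10),  |v_rel|² = 116;  v_rel·d = (-4)·(-1) + (10)·(12) = 124
116·t² − 248·t + 120 = 0  ⇒  m = 124² − 116·120 = 1456
m = 1456 > 0,  v_rel·d = 124 > 0  ⇒  inside

inside=yes margin=1456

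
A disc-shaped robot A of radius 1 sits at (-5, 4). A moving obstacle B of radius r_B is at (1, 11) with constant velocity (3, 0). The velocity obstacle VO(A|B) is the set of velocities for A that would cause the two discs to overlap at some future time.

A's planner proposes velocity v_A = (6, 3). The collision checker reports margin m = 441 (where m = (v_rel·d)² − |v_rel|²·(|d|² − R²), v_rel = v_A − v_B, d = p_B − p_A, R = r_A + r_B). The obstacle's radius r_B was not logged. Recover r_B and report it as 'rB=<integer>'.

m = 441
d = (6, 7);  v_rel = (3, 3),  |v_rel|² = 18
v_rel×d = (3)·(7) − (3)·(6) = 3
since m = R²·18 − 3²:  R² = (9 + 441) / 18 = 25
R = √25 = 5  ⇒  r_B = 5 − 1 = 4

rB=4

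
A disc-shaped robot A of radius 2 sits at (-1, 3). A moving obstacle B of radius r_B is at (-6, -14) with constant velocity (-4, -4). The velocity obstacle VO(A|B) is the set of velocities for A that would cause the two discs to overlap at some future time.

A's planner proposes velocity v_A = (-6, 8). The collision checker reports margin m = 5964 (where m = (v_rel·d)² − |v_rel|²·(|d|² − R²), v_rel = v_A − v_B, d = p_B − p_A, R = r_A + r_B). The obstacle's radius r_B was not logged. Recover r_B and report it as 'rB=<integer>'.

m = 5964
d = (-5, -17);  v_rel = (-2, 12),  |v_rel|² = 148
v_rel×d = (-2)·(-17) − (12)·(-5) = 94
since m = R²·148 − 94²:  R² = (8836 + 5964) / 148 = 100
R = √100 = 10  ⇒  r_B = 10 − 2 = 8

rB=8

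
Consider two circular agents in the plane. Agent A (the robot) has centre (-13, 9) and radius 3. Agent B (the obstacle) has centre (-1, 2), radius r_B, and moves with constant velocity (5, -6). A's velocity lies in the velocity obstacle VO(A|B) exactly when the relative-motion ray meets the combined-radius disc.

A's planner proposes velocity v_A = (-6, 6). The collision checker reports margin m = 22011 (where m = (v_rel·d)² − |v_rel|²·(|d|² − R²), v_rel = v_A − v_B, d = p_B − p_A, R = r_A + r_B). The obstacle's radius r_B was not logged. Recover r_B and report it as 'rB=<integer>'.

m = 22011
d = (12, -7);  v_rel = (-11, 12),  |v_rel|² = 265
v_rel×d = (-11)·(-7) − (12)·(12) = -67
since m = R²·265 − (-67)²:  R² = (4489 + 22011) / 265 = 100
R = √100 = 10  ⇒  r_B = 10 − 3 = 7

rB=7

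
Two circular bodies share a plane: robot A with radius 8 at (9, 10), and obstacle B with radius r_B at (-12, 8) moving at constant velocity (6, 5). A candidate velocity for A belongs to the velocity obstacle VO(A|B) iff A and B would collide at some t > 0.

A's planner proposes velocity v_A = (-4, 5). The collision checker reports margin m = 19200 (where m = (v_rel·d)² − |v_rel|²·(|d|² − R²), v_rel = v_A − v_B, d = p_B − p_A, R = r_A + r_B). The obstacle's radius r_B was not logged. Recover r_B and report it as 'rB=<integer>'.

m = 19200
d = (-21, -2);  v_rel = (-10, 0),  |v_rel|² = 100
v_rel×d = (-10)·(-2) − (0)·(-21) = 20
since m = R²·100 − 20²:  R² = (400 + 19200) / 100 = 196
R = √196 = 14  ⇒  r_B = 14 − 8 = 6

rB=6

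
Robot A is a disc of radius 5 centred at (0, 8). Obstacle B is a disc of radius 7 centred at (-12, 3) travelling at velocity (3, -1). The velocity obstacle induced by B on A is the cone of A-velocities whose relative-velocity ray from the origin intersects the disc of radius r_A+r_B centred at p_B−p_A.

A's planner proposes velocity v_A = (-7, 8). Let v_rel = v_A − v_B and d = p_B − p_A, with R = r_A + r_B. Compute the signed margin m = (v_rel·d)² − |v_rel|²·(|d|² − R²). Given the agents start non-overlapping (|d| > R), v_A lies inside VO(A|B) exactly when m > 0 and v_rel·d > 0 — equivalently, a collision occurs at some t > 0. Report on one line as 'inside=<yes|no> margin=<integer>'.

d = (-12, -5),  |d|² = 169;  R = 5+7 = 12,  c = 169−12² = 25
v_rel = (-10, 9),  |v_rel|² = 181;  v_rel·d = (-10)·(-12) + (9)·(-5) = 75
181·t² − 150·t + 25 = 0  ⇒  m = 75² − 181·25 = 1100
m = 1100 > 0,  v_rel·d = 75 > 0  ⇒  inside

inside=yes margin=1100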